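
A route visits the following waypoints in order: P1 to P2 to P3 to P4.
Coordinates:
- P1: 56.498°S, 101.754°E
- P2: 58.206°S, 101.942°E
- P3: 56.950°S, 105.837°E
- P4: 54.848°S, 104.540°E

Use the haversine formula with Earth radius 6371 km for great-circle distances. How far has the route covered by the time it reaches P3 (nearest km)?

461 km

Leg distances:
P1→P2: 190.3 km  (cumulative 190.3 km)
P2→P3: 270.9 km  (cumulative 461.2 km)
Cumulative distance at P3 ≈ 461 km.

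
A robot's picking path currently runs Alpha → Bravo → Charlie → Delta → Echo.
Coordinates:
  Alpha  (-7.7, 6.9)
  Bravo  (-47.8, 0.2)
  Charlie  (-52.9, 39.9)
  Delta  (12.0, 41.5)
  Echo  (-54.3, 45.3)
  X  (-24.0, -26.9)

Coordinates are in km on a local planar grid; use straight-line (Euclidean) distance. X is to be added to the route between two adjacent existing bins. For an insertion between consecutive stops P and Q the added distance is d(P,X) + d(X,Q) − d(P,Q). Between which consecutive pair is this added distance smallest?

Added distance for inserting X between each consecutive pair:
Alpha–Bravo: 32.9 km
Bravo–Charlie: 68.8 km
Charlie–Delta: 85.2 km
Delta–Echo: 89.2 km
Smallest added distance is 32.9 km, inserting between Alpha and Bravo.

between Alpha and Bravo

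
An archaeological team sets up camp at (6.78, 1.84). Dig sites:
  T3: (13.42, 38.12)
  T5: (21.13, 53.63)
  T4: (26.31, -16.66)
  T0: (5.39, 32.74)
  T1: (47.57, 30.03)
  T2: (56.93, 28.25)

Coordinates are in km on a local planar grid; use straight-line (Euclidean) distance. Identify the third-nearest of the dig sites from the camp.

T3

Distances from the camp ((6.78, 1.84)):
T4: 26.9 km
T0: 30.9 km
T3: 36.9 km
T1: 49.6 km
T5: 53.7 km
T2: 56.7 km
The third-nearest is T3 at 36.9 km.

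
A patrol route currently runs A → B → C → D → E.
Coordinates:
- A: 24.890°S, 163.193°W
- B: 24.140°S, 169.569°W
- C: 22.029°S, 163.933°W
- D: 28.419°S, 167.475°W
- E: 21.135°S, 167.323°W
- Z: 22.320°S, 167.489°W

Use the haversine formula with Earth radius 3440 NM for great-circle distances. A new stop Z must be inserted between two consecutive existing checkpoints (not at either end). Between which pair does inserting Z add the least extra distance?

Added distance for inserting Z between each consecutive pair:
A–B: 89.5 NM
B–C: 20.9 NM
C–D: 135.5 NM
D–E: 0.5 NM
Smallest added distance is 0.5 NM, inserting between D and E.

between D and E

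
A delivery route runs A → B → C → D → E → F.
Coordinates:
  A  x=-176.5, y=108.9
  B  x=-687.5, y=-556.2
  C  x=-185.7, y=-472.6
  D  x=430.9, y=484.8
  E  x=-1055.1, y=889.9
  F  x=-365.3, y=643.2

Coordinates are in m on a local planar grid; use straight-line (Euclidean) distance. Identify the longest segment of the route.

Leg distances:
A→B: 838.7 m
B→C: 508.7 m
C→D: 1138.8 m
D→E: 1540.2 m
E→F: 732.6 m
The longest leg is D–E at 1540.2 m.

D–E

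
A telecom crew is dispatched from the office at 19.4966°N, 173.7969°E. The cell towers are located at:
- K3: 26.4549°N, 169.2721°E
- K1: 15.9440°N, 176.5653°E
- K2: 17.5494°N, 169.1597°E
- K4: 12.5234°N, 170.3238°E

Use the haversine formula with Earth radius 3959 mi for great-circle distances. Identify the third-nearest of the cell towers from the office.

K4

Distance to each, sorted:
K1: 305.7 mi
K2: 332.3 mi
K4: 534.1 mi
K3: 560.2 mi
The third-nearest is K4 at 534.1 mi.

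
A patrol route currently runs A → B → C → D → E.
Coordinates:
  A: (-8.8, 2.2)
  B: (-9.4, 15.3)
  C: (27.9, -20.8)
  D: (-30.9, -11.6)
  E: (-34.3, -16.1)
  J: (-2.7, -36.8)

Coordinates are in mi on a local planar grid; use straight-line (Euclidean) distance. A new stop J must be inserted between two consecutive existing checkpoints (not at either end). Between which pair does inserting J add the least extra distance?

Added distance for inserting J between each consecutive pair:
A–B: 78.9 mi
B–C: 35.2 mi
C–D: 12.8 mi
D–E: 70.0 mi
Smallest added distance is 12.8 mi, inserting between C and D.

between C and D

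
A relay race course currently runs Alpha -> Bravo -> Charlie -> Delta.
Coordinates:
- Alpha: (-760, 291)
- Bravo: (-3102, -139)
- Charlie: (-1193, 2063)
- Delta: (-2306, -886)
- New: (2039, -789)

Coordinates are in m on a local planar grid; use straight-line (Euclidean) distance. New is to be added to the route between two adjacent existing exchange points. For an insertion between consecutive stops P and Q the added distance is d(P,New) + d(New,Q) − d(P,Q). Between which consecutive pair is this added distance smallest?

Added distance for inserting New between each consecutive pair:
Alpha–Bravo: 5800.9 m
Bravo–Charlie: 6578.1 m
Charlie–Delta: 5504.5 m
Smallest added distance is 5504.5 m, inserting between Charlie and Delta.

between Charlie and Delta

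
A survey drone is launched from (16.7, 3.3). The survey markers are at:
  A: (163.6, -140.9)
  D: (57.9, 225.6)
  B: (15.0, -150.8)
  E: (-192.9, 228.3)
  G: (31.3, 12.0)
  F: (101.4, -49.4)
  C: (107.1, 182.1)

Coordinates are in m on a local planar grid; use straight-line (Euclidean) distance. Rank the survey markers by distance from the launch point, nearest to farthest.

G, F, B, C, A, D, E

Distances from the launch point:
G (31.3, 12.0): 17.0 m
F (101.4, -49.4): 99.8 m
B (15.0, -150.8): 154.1 m
C (107.1, 182.1): 200.4 m
A (163.6, -140.9): 205.8 m
D (57.9, 225.6): 226.1 m
E (-192.9, 228.3): 307.5 m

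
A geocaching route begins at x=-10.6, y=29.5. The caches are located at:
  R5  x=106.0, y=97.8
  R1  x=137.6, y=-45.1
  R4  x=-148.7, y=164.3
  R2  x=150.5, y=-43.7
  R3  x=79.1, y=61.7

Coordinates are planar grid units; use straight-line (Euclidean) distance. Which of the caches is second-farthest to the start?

Distances from the start (x=-10.6, y=29.5):
R4: 193.0
R2: 177.0
R1: 165.9
R5: 135.1
R3: 95.3
The second-farthest is R2 at 177.0.

R2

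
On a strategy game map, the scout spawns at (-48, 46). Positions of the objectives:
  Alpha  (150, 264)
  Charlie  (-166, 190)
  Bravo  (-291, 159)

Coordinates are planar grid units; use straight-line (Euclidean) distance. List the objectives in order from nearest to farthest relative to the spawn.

Distances from the spawn:
Charlie (-166, 190): 186.2
Bravo (-291, 159): 268.0
Alpha (150, 264): 294.5

Charlie, Bravo, Alpha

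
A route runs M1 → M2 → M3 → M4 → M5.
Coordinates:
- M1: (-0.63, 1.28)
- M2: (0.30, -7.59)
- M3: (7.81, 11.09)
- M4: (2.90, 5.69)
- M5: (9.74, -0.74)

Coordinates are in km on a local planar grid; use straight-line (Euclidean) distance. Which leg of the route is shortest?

M3–M4

Leg distances:
M1→M2: 8.9 km
M2→M3: 20.1 km
M3→M4: 7.3 km
M4→M5: 9.4 km
The shortest leg is M3–M4 at 7.3 km.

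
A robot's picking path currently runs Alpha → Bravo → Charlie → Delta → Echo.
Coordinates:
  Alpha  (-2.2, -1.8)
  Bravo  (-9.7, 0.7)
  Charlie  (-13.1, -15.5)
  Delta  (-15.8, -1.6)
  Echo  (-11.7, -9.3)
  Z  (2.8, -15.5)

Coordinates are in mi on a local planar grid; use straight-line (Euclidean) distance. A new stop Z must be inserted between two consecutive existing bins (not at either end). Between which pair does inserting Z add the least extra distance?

Added distance for inserting Z between each consecutive pair:
Alpha–Bravo: 27.1 mi
Bravo–Charlie: 19.8 mi
Charlie–Delta: 25.0 mi
Delta–Echo: 30.3 mi
Smallest added distance is 19.8 mi, inserting between Bravo and Charlie.

between Bravo and Charlie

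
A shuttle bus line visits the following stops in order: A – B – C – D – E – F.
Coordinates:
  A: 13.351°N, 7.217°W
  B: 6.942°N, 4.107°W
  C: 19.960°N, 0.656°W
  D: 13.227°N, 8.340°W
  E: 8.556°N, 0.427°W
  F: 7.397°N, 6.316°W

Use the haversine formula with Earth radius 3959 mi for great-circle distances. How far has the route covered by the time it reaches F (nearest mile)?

3146 mi

Leg distances:
A→B: 490.7 mi  (cumulative 490.7 mi)
B→C: 928.8 mi  (cumulative 1419.5 mi)
C→D: 689.2 mi  (cumulative 2108.7 mi)
D→E: 626.3 mi  (cumulative 2735.0 mi)
E→F: 410.8 mi  (cumulative 3145.8 mi)
Cumulative distance at F ≈ 3146 mi.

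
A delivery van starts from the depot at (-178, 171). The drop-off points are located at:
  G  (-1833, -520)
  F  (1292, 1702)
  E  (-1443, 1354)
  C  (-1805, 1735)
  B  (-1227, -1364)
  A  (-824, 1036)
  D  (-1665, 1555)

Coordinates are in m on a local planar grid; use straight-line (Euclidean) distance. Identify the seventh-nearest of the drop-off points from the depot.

C

Distances from the depot ((-178, 171)):
A: 1079.6 m
E: 1732.0 m
G: 1793.5 m
B: 1859.2 m
D: 2031.4 m
F: 2122.5 m
C: 2256.8 m
The seventh-nearest is C at 2256.8 m.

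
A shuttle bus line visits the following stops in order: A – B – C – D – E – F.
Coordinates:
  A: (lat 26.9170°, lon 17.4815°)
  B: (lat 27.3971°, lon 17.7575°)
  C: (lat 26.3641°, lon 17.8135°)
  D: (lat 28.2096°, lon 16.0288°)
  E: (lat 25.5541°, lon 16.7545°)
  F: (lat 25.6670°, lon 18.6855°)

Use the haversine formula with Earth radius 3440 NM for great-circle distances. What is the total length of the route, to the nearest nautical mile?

509 NM

Leg distances:
A→B: 32.4 NM  (cumulative 32.4 NM)
B→C: 62.1 NM  (cumulative 94.5 NM)
C→D: 146.1 NM  (cumulative 240.6 NM)
D→E: 164.1 NM  (cumulative 404.7 NM)
E→F: 104.8 NM  (cumulative 509.4 NM)
Total route length ≈ 509 NM.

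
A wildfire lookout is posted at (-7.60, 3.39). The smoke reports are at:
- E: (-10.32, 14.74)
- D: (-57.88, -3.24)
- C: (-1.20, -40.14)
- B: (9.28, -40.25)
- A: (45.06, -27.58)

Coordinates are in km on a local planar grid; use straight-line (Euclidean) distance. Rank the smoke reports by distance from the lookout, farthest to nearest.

A, D, B, C, E

Computing each straight-line distance from (-7.60, 3.39):
A (45.06, -27.58): 61.1 km
D (-57.88, -3.24): 50.7 km
B (9.28, -40.25): 46.8 km
C (-1.20, -40.14): 44.0 km
E (-10.32, 14.74): 11.7 km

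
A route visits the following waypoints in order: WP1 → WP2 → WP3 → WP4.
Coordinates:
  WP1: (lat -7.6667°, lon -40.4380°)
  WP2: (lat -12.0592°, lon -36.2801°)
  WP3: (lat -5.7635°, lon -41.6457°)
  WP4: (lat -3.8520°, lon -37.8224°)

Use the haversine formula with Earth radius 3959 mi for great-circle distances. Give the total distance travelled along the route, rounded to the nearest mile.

Leg distances:
WP1→WP2: 415.0 mi  (cumulative 415.0 mi)
WP2→WP3: 568.6 mi  (cumulative 983.5 mi)
WP3→WP4: 294.5 mi  (cumulative 1278.0 mi)
Total route length ≈ 1278 mi.

1278 mi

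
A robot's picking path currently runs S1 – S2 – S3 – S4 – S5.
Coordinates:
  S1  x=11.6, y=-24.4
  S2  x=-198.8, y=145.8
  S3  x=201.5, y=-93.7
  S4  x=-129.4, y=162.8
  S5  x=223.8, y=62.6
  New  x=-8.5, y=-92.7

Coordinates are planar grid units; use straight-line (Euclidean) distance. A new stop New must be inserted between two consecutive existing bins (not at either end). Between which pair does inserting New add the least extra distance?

Added distance for inserting New between each consecutive pair:
S1–S2: 105.7
S2–S3: 48.6
S3–S4: 74.0
S4–S5: 195.0
Smallest added distance is 48.6, inserting between S2 and S3.

between S2 and S3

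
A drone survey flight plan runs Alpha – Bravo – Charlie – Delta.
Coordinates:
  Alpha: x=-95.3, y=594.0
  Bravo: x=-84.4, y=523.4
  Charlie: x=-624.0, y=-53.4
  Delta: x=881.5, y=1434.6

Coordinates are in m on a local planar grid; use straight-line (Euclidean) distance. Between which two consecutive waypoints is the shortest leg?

Leg distances:
Alpha→Bravo: 71.4 m
Bravo→Charlie: 789.9 m
Charlie→Delta: 2116.8 m
The shortest leg is Alpha–Bravo at 71.4 m.

Alpha–Bravo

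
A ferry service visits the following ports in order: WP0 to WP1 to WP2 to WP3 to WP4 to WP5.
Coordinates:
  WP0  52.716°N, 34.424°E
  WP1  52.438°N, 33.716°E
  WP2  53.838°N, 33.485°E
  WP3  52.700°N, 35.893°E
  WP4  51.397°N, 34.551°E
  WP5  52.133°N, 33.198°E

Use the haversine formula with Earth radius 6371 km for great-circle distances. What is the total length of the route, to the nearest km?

713 km

Leg distances:
WP0→WP1: 57.0 km  (cumulative 57.0 km)
WP1→WP2: 156.4 km  (cumulative 213.4 km)
WP2→WP3: 204.1 km  (cumulative 417.5 km)
WP3→WP4: 171.5 km  (cumulative 589.0 km)
WP4→WP5: 124.0 km  (cumulative 712.9 km)
Total route length ≈ 713 km.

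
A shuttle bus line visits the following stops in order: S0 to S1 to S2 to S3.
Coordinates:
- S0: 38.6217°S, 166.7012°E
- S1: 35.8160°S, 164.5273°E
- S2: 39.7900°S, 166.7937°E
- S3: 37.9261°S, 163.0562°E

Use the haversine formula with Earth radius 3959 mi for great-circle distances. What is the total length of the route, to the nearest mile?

Leg distances:
S0→S1: 227.8 mi  (cumulative 227.8 mi)
S1→S2: 301.2 mi  (cumulative 528.9 mi)
S2→S3: 238.8 mi  (cumulative 767.7 mi)
Total route length ≈ 768 mi.

768 mi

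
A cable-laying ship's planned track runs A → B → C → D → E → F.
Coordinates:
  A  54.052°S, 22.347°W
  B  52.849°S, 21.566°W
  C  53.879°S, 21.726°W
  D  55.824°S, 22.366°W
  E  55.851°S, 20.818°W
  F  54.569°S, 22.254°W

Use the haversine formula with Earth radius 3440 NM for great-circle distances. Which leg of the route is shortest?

D–E

Leg distances:
A→B: 77.4 NM
B→C: 62.1 NM
C→D: 118.9 NM
D→E: 52.2 NM
E→F: 91.3 NM
The shortest leg is D–E at 52.2 NM.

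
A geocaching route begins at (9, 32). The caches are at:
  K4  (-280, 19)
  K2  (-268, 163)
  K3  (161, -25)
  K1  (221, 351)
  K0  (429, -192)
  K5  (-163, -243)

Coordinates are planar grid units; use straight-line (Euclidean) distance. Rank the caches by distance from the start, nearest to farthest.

K3, K4, K2, K5, K1, K0

Computing each straight-line distance from (9, 32):
K3 (161, -25): 162.3
K4 (-280, 19): 289.3
K2 (-268, 163): 306.4
K5 (-163, -243): 324.4
K1 (221, 351): 383.0
K0 (429, -192): 476.0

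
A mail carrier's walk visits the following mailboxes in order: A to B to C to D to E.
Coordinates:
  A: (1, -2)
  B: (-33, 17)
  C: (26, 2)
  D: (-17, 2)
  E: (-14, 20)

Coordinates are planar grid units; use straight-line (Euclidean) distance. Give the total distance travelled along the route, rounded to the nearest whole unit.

161

Leg distances:
A→B: 38.9  (cumulative 38.9)
B→C: 60.9  (cumulative 99.8)
C→D: 43.0  (cumulative 142.8)
D→E: 18.2  (cumulative 161.1)
Total route length ≈ 161.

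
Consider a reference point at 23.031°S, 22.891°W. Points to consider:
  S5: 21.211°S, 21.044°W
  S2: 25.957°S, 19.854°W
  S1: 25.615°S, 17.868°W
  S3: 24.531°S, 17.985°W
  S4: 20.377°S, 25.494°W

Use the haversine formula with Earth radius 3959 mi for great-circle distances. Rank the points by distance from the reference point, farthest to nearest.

S1, S3, S2, S4, S5

Distance from the reference point at 23.031°S, 22.891°W to each:
S1 25.615°S, 17.868°W: 363.1 mi
S3 24.531°S, 17.985°W: 327.0 mi
S2 25.957°S, 19.854°W: 278.1 mi
S4 20.377°S, 25.494°W: 248.1 mi
S5 21.211°S, 21.044°W: 172.6 mi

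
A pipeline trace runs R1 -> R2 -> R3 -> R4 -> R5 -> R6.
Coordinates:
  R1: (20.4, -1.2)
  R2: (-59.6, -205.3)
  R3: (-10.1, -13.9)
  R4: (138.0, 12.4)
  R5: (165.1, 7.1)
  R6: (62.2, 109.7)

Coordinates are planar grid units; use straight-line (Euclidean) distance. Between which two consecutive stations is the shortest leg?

Leg distances:
R1→R2: 219.2
R2→R3: 197.7
R3→R4: 150.4
R4→R5: 27.6
R5→R6: 145.3
The shortest leg is R4–R5 at 27.6.

R4–R5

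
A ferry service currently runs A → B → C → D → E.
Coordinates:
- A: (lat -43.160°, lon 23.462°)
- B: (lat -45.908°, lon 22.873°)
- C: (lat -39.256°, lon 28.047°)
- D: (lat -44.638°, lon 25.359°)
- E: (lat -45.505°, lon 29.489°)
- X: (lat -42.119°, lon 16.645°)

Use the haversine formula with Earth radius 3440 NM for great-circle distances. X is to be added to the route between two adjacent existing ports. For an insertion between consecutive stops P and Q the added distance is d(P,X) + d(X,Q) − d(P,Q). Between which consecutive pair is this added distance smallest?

Added distance for inserting X between each consecutive pair:
A–B: 492.5 NM
B–C: 438.3 NM
C–D: 610.6 NM
D–E: 817.9 NM
Smallest added distance is 438.3 NM, inserting between B and C.

between B and C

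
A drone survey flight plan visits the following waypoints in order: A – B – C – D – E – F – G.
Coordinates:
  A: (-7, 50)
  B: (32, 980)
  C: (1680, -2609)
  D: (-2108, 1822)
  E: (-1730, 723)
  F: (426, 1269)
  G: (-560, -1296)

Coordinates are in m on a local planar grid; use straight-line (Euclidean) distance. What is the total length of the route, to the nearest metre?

Leg distances:
A→B: 930.8 m  (cumulative 930.8 m)
B→C: 3949.3 m  (cumulative 4880.1 m)
C→D: 5829.5 m  (cumulative 10709.6 m)
D→E: 1162.2 m  (cumulative 11871.8 m)
E→F: 2224.1 m  (cumulative 14095.8 m)
F→G: 2748.0 m  (cumulative 16843.8 m)
Total route length ≈ 16844 m.

16844 m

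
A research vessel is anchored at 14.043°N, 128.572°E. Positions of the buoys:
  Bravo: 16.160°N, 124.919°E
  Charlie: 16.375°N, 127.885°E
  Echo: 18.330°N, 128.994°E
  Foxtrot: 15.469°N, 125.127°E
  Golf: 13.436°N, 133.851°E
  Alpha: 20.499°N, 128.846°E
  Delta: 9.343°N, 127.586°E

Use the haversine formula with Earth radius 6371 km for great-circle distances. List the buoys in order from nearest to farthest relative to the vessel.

Distances from the vessel:
Charlie 16.375°N, 127.885°E: 269.6 km
Foxtrot 15.469°N, 125.127°E: 402.9 km
Bravo 16.160°N, 124.919°E: 457.4 km
Echo 18.330°N, 128.994°E: 478.8 km
Delta 9.343°N, 127.586°E: 533.5 km
Golf 13.436°N, 133.851°E: 574.2 km
Alpha 20.499°N, 128.846°E: 718.5 km

Charlie, Foxtrot, Bravo, Echo, Delta, Golf, Alpha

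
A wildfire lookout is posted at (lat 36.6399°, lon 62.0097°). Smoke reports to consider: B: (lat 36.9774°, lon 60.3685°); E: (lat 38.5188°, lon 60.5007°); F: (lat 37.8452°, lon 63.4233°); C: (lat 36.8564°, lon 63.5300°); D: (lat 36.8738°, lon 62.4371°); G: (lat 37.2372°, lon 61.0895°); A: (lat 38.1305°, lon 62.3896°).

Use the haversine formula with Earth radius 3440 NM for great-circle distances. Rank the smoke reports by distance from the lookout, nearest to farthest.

Distances from the lookout:
D (lat 36.8738°, lon 62.4371°): 24.9 NM
G (lat 37.2372°, lon 61.0895°): 56.9 NM
C (lat 36.8564°, lon 63.5300°): 74.3 NM
B (lat 36.9774°, lon 60.3685°): 81.5 NM
A (lat 38.1305°, lon 62.3896°): 91.3 NM
F (lat 37.8452°, lon 63.4233°): 99.0 NM
E (lat 38.5188°, lon 60.5007°): 133.7 NM

D, G, C, B, A, F, E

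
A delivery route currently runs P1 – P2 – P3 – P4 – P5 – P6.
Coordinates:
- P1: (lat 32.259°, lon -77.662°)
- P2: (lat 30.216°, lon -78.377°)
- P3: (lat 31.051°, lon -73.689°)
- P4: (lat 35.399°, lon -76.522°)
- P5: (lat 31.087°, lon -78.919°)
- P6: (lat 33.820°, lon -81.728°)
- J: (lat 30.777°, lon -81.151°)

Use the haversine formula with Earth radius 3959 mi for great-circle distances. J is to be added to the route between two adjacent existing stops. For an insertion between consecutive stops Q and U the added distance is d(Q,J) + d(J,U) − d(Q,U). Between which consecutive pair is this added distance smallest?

Added distance for inserting J between each consecutive pair:
P1–P2: 251.9 mi
P2–P3: 327.7 mi
P3–P4: 517.3 mi
P4–P5: 222.3 mi
P5–P6: 97.0 mi
Smallest added distance is 97.0 mi, inserting between P5 and P6.

between P5 and P6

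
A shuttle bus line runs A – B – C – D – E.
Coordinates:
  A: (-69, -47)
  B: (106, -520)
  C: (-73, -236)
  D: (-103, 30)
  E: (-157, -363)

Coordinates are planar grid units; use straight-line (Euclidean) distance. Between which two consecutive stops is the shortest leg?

Leg distances:
A→B: 504.3
B→C: 335.7
C→D: 267.7
D→E: 396.7
The shortest leg is C–D at 267.7.

C–D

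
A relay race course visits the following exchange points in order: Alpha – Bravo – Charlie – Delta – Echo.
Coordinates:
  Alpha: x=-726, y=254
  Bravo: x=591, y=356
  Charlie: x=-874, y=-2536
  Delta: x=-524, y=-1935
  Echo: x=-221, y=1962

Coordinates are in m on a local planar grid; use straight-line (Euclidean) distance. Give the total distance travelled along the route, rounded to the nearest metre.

Leg distances:
Alpha→Bravo: 1320.9 m  (cumulative 1320.9 m)
Bravo→Charlie: 3241.9 m  (cumulative 4562.8 m)
Charlie→Delta: 695.5 m  (cumulative 5258.3 m)
Delta→Echo: 3908.8 m  (cumulative 9167.1 m)
Total route length ≈ 9167 m.

9167 m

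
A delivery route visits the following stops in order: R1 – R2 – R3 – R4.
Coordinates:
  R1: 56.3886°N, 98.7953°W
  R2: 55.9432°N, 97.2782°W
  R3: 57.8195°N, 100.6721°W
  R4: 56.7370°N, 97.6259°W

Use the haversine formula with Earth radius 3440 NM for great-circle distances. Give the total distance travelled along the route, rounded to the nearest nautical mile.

334 NM

Leg distances:
R1→R2: 57.3 NM  (cumulative 57.3 NM)
R2→R3: 158.3 NM  (cumulative 215.7 NM)
R3→R4: 118.3 NM  (cumulative 334.0 NM)
Total route length ≈ 334 NM.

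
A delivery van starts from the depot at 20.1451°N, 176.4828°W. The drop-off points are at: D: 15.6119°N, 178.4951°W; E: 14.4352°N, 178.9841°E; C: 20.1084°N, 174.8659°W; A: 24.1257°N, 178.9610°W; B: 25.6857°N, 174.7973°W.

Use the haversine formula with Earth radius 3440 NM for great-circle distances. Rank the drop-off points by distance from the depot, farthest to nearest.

Distance from the depot at 20.1451°N, 176.4828°W to each:
E 14.4352°N, 178.9841°E: 430.1 NM
B 25.6857°N, 174.7973°W: 345.5 NM
D 15.6119°N, 178.4951°W: 295.4 NM
A 24.1257°N, 178.9610°W: 275.9 NM
C 20.1084°N, 174.8659°W: 91.2 NM

E, B, D, A, C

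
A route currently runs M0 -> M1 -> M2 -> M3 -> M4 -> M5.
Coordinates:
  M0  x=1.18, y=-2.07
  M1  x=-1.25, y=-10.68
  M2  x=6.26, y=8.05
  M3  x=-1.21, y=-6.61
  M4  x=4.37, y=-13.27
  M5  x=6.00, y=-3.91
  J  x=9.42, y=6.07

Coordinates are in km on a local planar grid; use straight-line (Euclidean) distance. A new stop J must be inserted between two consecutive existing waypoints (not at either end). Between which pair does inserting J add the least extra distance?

between M1 and M2

Added distance for inserting J between each consecutive pair:
M0–M1: 22.5 km
M1–M2: 3.4 km
M2–M3: 3.8 km
M3–M4: 27.8 km
M4–M5: 21.0 km
Smallest added distance is 3.4 km, inserting between M1 and M2.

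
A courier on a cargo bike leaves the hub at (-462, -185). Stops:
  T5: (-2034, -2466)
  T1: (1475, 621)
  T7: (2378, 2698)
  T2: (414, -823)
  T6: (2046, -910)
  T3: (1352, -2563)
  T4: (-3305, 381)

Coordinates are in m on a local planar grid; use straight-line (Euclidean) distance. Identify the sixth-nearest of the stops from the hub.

Distance to each, sorted:
T2: 1083.7 m
T1: 2098.0 m
T6: 2610.7 m
T5: 2770.2 m
T4: 2898.8 m
T3: 2990.9 m
T7: 4046.9 m
The sixth-nearest is T3 at 2990.9 m.

T3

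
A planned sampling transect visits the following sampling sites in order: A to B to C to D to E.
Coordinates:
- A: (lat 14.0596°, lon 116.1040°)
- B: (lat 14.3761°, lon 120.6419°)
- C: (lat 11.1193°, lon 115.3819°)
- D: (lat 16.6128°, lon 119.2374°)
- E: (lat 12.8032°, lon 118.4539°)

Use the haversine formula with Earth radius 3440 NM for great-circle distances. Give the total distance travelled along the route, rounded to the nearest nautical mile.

1262 NM

Leg distances:
A→B: 264.8 NM  (cumulative 264.8 NM)
B→C: 364.8 NM  (cumulative 629.6 NM)
C→D: 399.1 NM  (cumulative 1028.6 NM)
D→E: 233.2 NM  (cumulative 1261.8 NM)
Total route length ≈ 1262 NM.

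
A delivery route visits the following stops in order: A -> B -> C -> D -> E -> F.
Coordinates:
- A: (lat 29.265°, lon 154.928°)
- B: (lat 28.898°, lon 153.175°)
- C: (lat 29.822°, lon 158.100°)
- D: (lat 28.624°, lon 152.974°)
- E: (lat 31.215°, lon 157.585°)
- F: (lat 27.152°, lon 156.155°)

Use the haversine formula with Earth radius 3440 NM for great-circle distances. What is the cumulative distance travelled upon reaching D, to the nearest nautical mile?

636 NM

Leg distances:
A→B: 94.6 NM  (cumulative 94.6 NM)
B→C: 263.6 NM  (cumulative 358.2 NM)
C→D: 278.0 NM  (cumulative 636.2 NM)
Cumulative distance at D ≈ 636 NM.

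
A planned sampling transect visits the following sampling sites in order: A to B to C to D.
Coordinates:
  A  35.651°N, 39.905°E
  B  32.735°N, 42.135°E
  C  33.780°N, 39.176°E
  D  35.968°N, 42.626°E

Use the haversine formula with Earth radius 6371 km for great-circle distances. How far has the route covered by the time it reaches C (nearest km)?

Leg distances:
A→B: 383.6 km  (cumulative 383.6 km)
B→C: 298.7 km  (cumulative 682.3 km)
Cumulative distance at C ≈ 682 km.

682 km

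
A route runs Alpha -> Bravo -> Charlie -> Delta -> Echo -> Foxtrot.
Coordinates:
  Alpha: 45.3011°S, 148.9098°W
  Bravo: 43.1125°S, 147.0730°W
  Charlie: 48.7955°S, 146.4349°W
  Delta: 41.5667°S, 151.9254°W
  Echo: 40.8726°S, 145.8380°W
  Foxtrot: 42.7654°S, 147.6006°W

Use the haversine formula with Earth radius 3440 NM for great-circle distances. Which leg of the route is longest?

Leg distances:
Alpha→Bravo: 153.3 NM
Bravo→Charlie: 342.2 NM
Charlie→Delta: 492.0 NM
Delta→Echo: 278.0 NM
Echo→Foxtrot: 138.3 NM
The longest leg is Charlie–Delta at 492.0 NM.

Charlie–Delta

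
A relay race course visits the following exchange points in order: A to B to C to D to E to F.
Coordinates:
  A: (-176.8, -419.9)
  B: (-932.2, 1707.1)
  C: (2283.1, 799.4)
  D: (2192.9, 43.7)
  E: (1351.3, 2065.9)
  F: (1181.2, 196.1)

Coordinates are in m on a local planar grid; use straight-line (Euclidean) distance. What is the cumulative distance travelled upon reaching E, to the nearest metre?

8550 m

Leg distances:
A→B: 2257.2 m  (cumulative 2257.2 m)
B→C: 3341.0 m  (cumulative 5598.1 m)
C→D: 761.1 m  (cumulative 6359.2 m)
D→E: 2190.3 m  (cumulative 8549.5 m)
Cumulative distance at E ≈ 8550 m.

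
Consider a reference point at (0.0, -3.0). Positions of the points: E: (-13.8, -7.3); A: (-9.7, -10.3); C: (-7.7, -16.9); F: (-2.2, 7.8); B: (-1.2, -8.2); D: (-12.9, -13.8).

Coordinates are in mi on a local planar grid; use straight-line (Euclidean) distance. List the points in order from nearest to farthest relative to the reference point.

B, F, A, E, C, D

Distances from the reference point:
B (-1.2, -8.2): 5.3 mi
F (-2.2, 7.8): 11.0 mi
A (-9.7, -10.3): 12.1 mi
E (-13.8, -7.3): 14.5 mi
C (-7.7, -16.9): 15.9 mi
D (-12.9, -13.8): 16.8 mi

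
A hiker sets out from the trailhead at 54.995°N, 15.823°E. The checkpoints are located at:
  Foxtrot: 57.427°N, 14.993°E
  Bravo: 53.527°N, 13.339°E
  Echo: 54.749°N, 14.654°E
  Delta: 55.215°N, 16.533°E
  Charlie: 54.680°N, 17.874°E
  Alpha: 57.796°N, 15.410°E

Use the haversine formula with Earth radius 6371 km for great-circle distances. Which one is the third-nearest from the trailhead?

Charlie

Distance to each, sorted:
Delta: 51.4 km
Echo: 79.6 km
Charlie: 135.9 km
Bravo: 229.5 km
Foxtrot: 275.2 km
Alpha: 312.5 km
The third-nearest is Charlie at 135.9 km.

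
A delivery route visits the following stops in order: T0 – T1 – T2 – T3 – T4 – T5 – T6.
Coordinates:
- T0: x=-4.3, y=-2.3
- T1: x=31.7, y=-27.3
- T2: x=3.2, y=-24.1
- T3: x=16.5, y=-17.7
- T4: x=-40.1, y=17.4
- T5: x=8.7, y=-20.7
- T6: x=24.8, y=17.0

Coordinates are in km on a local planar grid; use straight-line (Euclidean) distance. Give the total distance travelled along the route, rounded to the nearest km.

Leg distances:
T0→T1: 43.8 km  (cumulative 43.8 km)
T1→T2: 28.7 km  (cumulative 72.5 km)
T2→T3: 14.8 km  (cumulative 87.3 km)
T3→T4: 66.6 km  (cumulative 153.9 km)
T4→T5: 61.9 km  (cumulative 215.8 km)
T5→T6: 41.0 km  (cumulative 256.8 km)
Total route length ≈ 257 km.

257 km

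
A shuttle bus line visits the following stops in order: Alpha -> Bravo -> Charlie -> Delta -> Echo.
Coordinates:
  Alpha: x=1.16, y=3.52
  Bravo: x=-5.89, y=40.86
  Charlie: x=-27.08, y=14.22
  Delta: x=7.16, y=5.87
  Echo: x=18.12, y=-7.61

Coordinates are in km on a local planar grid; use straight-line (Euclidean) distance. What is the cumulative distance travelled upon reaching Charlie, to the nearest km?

72 km

Leg distances:
Alpha→Bravo: 38.0 km  (cumulative 38.0 km)
Bravo→Charlie: 34.0 km  (cumulative 72.0 km)
Cumulative distance at Charlie ≈ 72 km.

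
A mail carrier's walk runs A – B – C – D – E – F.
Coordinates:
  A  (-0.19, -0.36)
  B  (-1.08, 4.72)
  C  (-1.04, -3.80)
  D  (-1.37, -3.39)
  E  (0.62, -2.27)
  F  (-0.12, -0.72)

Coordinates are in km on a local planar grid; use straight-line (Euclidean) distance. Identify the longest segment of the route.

Leg distances:
A→B: 5.2 km
B→C: 8.5 km
C→D: 0.5 km
D→E: 2.3 km
E→F: 1.7 km
The longest leg is B–C at 8.5 km.

B–C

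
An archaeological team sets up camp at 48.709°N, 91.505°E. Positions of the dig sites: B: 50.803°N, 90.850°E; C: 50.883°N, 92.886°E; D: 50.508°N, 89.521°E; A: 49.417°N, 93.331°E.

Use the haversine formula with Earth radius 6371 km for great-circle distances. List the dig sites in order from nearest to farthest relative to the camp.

Computing each great-circle distance from 48.709°N, 91.505°E:
A 49.417°N, 93.331°E: 154.6 km
B 50.803°N, 90.850°E: 237.5 km
D 50.508°N, 89.521°E: 245.9 km
C 50.883°N, 92.886°E: 261.3 km

A, B, D, C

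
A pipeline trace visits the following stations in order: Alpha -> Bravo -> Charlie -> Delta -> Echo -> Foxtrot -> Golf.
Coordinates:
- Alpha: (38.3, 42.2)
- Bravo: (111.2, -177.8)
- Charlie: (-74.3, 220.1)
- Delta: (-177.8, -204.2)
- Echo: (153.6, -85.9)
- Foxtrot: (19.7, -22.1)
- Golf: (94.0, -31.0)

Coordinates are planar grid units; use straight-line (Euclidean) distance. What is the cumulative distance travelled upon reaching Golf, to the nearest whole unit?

1683

Leg distances:
Alpha→Bravo: 231.8  (cumulative 231.8)
Bravo→Charlie: 439.0  (cumulative 670.8)
Charlie→Delta: 436.7  (cumulative 1107.5)
Delta→Echo: 351.9  (cumulative 1459.4)
Echo→Foxtrot: 148.3  (cumulative 1607.7)
Foxtrot→Golf: 74.8  (cumulative 1682.6)
Cumulative distance at Golf ≈ 1683.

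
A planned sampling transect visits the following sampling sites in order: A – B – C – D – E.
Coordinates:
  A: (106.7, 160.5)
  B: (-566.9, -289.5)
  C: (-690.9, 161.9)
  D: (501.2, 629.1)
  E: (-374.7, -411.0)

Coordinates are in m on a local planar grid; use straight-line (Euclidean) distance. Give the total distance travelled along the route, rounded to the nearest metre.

3918 m

Leg distances:
A→B: 810.1 m  (cumulative 810.1 m)
B→C: 468.1 m  (cumulative 1278.2 m)
C→D: 1280.4 m  (cumulative 2558.6 m)
D→E: 1359.8 m  (cumulative 3918.4 m)
Total route length ≈ 3918 m.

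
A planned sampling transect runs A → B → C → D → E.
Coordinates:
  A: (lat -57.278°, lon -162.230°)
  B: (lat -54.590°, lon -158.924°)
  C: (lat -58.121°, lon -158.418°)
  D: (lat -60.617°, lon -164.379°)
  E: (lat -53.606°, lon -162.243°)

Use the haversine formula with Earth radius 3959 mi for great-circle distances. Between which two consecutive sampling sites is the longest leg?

D–E

Leg distances:
A→B: 225.5 mi
B→C: 244.7 mi
C→D: 271.5 mi
D→E: 491.0 mi
The longest leg is D–E at 491.0 mi.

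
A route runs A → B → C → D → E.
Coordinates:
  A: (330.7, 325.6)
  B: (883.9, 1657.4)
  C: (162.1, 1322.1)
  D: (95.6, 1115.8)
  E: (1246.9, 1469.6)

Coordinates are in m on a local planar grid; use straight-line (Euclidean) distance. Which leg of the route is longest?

Leg distances:
A→B: 1442.1 m
B→C: 795.9 m
C→D: 216.8 m
D→E: 1204.4 m
The longest leg is A–B at 1442.1 m.

A–B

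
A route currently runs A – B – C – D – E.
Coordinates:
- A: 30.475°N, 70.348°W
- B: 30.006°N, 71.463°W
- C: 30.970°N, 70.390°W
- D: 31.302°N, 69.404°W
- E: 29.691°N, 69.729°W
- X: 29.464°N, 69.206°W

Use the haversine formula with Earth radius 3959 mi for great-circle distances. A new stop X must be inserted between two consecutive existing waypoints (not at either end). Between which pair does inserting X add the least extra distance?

Added distance for inserting X between each consecutive pair:
A–B: 164.2 mi
B–C: 174.0 mi
C–D: 190.7 mi
D–E: 49.7 mi
Smallest added distance is 49.7 mi, inserting between D and E.

between D and E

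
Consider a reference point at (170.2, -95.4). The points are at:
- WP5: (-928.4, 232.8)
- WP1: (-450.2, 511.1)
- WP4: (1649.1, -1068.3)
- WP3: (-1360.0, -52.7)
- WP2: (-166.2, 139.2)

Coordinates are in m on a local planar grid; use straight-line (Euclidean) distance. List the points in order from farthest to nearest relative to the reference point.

Computing each straight-line distance from (170.2, -95.4):
WP4 (1649.1, -1068.3): 1770.2 m
WP3 (-1360.0, -52.7): 1530.8 m
WP5 (-928.4, 232.8): 1146.6 m
WP1 (-450.2, 511.1): 867.6 m
WP2 (-166.2, 139.2): 410.1 m

WP4, WP3, WP5, WP1, WP2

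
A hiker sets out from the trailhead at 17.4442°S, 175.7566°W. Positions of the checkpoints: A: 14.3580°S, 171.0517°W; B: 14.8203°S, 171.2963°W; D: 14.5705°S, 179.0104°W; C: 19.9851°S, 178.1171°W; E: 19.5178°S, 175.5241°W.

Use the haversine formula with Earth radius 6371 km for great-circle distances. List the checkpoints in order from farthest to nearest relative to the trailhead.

A, B, D, C, E

Distances from the trailhead:
A 14.3580°S, 171.0517°W: 609.0 km
B 14.8203°S, 171.2963°W: 558.6 km
D 14.5705°S, 179.0104°W: 472.3 km
C 19.9851°S, 178.1171°W: 376.3 km
E 19.5178°S, 175.5241°W: 231.9 km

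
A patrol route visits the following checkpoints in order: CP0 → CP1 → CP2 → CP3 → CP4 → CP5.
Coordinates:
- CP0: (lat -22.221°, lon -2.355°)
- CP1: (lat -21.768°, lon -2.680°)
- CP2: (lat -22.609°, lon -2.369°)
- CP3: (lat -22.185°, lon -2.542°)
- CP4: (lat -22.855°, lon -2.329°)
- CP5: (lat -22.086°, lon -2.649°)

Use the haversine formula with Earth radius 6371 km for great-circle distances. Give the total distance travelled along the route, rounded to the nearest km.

Leg distances:
CP0→CP1: 60.5 km  (cumulative 60.5 km)
CP1→CP2: 98.8 km  (cumulative 159.3 km)
CP2→CP3: 50.4 km  (cumulative 209.7 km)
CP3→CP4: 77.6 km  (cumulative 287.4 km)
CP4→CP5: 91.6 km  (cumulative 379.0 km)
Total route length ≈ 379 km.

379 km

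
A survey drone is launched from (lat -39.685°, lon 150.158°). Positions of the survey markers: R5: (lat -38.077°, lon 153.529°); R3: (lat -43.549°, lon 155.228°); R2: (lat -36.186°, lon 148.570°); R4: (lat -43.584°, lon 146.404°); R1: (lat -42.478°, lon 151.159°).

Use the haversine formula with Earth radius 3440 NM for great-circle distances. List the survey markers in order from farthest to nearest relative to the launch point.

Computing each great-circle distance from (lat -39.685°, lon 150.158°):
R3 (lat -43.549°, lon 155.228°): 324.8 NM
R4 (lat -43.584°, lon 146.404°): 288.3 NM
R2 (lat -36.186°, lon 148.570°): 223.1 NM
R5 (lat -38.077°, lon 153.529°): 184.8 NM
R1 (lat -42.478°, lon 151.159°): 173.7 NM

R3, R4, R2, R5, R1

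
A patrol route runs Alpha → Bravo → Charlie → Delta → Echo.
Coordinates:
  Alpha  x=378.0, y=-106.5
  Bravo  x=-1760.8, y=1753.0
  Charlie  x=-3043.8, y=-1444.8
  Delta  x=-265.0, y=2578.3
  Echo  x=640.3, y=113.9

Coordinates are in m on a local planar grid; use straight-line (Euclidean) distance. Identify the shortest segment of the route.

Delta–Echo

Leg distances:
Alpha→Bravo: 2834.1 m
Bravo→Charlie: 3445.6 m
Charlie→Delta: 4889.5 m
Delta→Echo: 2625.4 m
The shortest leg is Delta–Echo at 2625.4 m.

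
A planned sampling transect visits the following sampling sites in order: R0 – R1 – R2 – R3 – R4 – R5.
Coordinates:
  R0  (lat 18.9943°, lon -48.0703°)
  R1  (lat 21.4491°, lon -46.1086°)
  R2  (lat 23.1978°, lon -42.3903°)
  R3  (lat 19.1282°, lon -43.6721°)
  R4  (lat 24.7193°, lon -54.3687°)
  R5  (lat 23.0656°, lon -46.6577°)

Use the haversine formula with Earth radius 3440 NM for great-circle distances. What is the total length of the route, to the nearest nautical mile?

1789 NM

Leg distances:
R0→R1: 184.2 NM  (cumulative 184.2 NM)
R1→R2: 231.7 NM  (cumulative 415.9 NM)
R2→R3: 254.7 NM  (cumulative 670.5 NM)
R3→R4: 683.4 NM  (cumulative 1353.9 NM)
R4→R5: 434.7 NM  (cumulative 1788.6 NM)
Total route length ≈ 1789 NM.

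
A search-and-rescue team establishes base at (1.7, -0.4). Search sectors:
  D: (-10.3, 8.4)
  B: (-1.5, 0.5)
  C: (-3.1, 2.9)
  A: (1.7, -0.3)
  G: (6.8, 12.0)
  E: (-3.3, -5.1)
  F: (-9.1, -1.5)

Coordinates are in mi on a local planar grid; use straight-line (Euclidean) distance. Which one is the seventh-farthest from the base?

A

Distances from the base ((1.7, -0.4)):
D: 14.9 mi
G: 13.4 mi
F: 10.9 mi
E: 6.9 mi
C: 5.8 mi
B: 3.3 mi
A: 0.1 mi
The seventh-farthest is A at 0.1 mi.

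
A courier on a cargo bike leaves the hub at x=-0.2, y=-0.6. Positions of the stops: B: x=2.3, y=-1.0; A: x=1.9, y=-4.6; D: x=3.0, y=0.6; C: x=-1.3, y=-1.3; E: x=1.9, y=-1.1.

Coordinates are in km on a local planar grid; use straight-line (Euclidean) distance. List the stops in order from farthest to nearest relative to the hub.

A, D, B, E, C

Distance from the hub at x=-0.2, y=-0.6 to each:
A x=1.9, y=-4.6: 4.5 km
D x=3.0, y=0.6: 3.4 km
B x=2.3, y=-1.0: 2.5 km
E x=1.9, y=-1.1: 2.2 km
C x=-1.3, y=-1.3: 1.3 km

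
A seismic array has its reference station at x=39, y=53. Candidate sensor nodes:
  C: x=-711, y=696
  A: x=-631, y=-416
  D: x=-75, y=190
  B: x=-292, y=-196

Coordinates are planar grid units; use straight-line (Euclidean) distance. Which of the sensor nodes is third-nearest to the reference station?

Distance to each, sorted:
D: 178.2
B: 414.2
A: 817.8
C: 987.9
The third-nearest is A at 817.8.

A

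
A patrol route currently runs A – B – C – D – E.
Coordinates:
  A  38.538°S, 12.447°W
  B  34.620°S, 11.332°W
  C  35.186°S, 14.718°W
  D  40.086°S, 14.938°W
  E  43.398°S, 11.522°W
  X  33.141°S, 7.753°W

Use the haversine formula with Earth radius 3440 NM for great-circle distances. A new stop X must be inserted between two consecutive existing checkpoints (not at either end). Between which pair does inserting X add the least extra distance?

Added distance for inserting X between each consecutive pair:
A–B: 354.3 NM
B–C: 396.2 NM
C–D: 614.3 NM
D–E: 931.5 NM
Smallest added distance is 354.3 NM, inserting between A and B.

between A and B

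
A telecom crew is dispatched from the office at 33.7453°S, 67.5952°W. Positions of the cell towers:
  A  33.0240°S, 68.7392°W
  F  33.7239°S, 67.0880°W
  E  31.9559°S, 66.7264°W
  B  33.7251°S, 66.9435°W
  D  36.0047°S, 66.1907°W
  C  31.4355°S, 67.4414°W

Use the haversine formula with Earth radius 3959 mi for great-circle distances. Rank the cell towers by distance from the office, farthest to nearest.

Distance from the office at 33.7453°S, 67.5952°W to each:
D 36.0047°S, 66.1907°W: 175.2 mi
C 31.4355°S, 67.4414°W: 159.9 mi
E 31.9559°S, 66.7264°W: 133.5 mi
A 33.0240°S, 68.7392°W: 82.7 mi
B 33.7251°S, 66.9435°W: 37.5 mi
F 33.7239°S, 67.0880°W: 29.2 mi

D, C, E, A, B, F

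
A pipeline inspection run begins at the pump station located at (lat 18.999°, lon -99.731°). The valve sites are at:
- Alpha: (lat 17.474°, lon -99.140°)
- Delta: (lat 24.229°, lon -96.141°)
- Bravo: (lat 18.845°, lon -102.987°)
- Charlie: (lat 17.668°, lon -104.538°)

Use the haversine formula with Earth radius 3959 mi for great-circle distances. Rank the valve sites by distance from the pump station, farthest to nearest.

Distance from the pump station at (lat 18.999°, lon -99.731°) to each:
Delta (lat 24.229°, lon -96.141°): 428.6 mi
Charlie (lat 17.668°, lon -104.538°): 328.4 mi
Bravo (lat 18.845°, lon -102.987°): 213.1 mi
Alpha (lat 17.474°, lon -99.140°): 112.3 mi

Delta, Charlie, Bravo, Alpha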